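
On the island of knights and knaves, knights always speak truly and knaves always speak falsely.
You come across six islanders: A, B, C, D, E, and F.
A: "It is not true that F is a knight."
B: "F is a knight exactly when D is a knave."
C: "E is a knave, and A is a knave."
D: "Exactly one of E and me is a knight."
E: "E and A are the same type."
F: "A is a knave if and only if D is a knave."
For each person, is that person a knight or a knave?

A (knight): "it is not true that F is a knight" — true. ✓
Since B is a knave, "F is a knight exactly when D is a knave" needs to be False, which holds.
As a knave, C's statement "E is a knave, and A is a knave" should be False; it is.
D (knave): "exactly one of E and me is a knight" — False. ✓
E (knave): "E and A are the same type" — False. ✓
F is a knave, so "A is a knave if and only if D is a knave" must be False — and it is.

Knights: A. Knaves: B, C, D, E, and F.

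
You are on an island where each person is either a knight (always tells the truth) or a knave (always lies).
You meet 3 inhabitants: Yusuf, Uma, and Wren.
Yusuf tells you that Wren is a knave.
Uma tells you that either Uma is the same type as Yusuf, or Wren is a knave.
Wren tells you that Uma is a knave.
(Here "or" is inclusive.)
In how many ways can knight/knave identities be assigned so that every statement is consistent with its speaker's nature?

Consistent assignments:
  Yusuf=knight, Uma=knight, Wren=knave

1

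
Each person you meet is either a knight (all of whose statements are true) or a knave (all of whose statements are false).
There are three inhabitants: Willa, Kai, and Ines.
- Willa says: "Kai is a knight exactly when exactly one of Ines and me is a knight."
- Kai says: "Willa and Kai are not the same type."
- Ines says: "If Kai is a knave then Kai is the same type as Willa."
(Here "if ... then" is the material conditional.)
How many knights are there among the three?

1

The unique consistent assignment is Willa=knave, Kai=knave, Ines=knight.
That has 1 knight.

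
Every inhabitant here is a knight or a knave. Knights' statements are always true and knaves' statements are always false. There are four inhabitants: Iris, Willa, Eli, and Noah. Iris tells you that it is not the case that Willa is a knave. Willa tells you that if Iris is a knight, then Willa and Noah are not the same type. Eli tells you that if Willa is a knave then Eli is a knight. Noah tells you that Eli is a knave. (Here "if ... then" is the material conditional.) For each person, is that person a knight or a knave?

Iris is a knight, Willa is a knight, Eli is a knight, and Noah is a knave.

Suppose Iris is a knave. Then Iris's statement "it is not the case that Willa is a knave" would have to be false. Checking the 8 ways to assign the others, none is consistent with every speaker.
(For instance, with Willa=knight, Eli=knight, Noah=knave, Iris's claim "it is not the case that Willa is a knave" comes out true where it would need to be false.)
So Iris must be a knight, making "it is not the case that Willa is a knave" true. Taking Iris=knight, Willa=knight, Eli=knight, Noah=knave, each remaining statement checks out:
  Willa (knight): "if Iris is a knight, then Willa and Noah are not the same type" — true. ✓
  Eli (knight): "if Willa is a knave then Eli is a knight" — true. ✓
  Noah (knave): "Eli is a knave" — false. ✓
This is the unique consistent assignment.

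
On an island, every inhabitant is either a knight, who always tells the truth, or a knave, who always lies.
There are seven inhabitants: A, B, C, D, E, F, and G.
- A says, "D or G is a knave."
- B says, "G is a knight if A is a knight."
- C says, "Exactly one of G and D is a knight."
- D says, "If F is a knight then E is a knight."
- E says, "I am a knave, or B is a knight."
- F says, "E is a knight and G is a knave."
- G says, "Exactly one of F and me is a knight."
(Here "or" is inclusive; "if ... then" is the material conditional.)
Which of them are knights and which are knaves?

As a knave, A's statement "D or G is a knave" should be false; it is.
B (knight): "G is a knight if A is a knight" — true. ✓
C is a knave; "exactly one of G and D is a knight" is false, as required.
As a knight, D's statement "if F is a knight then E is a knight" should be true; it is.
E is a knight, and the claim "I am a knave, or B is a knight" is indeed true.
Since F is a knave, "E is a knight and G is a knave" needs to be false, which holds.
Since G is a knight, "exactly one of F and me is a knight" needs to be true, which holds.

A is a knave, B is a knight, C is a knave, D is a knight, E is a knight, F is a knave, and G is a knight.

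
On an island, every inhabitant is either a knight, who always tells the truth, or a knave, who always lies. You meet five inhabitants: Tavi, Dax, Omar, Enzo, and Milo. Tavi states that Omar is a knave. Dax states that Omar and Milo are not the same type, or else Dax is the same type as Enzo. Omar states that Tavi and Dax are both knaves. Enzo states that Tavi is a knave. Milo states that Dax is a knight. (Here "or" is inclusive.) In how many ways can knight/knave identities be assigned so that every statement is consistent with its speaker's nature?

1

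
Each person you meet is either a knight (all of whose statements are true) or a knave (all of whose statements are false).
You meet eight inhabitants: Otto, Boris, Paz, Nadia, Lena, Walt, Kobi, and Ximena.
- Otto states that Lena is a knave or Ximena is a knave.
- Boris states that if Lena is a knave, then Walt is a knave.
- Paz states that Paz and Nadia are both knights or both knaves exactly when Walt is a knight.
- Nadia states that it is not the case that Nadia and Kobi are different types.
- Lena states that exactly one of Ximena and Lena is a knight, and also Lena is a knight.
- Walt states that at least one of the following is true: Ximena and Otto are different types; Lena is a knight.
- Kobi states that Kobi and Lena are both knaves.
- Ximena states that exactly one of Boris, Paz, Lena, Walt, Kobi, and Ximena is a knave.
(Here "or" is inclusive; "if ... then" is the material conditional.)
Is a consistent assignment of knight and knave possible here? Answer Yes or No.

No

Checking all 256 assignments, each has at least one speaker whose statement's truth value contradicts their type.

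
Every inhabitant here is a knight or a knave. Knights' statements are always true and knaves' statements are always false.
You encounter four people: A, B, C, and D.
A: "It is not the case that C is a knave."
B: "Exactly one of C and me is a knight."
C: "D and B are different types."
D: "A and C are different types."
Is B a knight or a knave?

B is a knave.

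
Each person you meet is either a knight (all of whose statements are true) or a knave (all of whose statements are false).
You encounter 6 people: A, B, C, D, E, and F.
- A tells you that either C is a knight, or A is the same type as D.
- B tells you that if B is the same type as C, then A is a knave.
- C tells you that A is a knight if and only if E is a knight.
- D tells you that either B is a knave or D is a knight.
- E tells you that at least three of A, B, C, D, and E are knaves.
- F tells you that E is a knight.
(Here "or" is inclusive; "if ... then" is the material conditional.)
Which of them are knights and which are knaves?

Knights: A, B, and D. Knaves: C, E, and F.

A is a knight, so "either C is a knight, or A is the same type as D" must be true — and it is.
B is a knight, so "if B is the same type as C, then A is a knave" must be true — and it is.
C (knave): "A is a knight if and only if E is a knight" — false. ✓
D is a knight; "either B is a knave or D is a knight" is true, as required.
Since E is a knave, "at least three of A, B, C, D, and E are knaves" needs to be false, which holds.
F (knave): "E is a knight" — false. ✓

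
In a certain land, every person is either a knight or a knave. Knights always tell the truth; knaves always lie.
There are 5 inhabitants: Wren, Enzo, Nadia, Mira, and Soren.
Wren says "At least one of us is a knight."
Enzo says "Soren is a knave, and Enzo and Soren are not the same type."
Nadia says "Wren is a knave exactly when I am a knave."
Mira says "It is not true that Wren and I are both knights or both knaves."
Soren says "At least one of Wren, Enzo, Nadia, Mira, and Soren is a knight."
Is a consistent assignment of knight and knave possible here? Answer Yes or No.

No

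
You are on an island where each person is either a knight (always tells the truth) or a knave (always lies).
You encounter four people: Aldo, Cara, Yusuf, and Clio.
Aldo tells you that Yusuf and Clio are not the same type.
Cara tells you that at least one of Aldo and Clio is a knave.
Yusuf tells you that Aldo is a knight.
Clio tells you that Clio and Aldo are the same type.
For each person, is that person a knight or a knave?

Suppose Aldo is a knave. Then Aldo's statement "Yusuf and Clio are not the same type" would have to be false. Checking the 8 ways to assign the others, none is consistent with every speaker.
(For instance, with Cara=knight, Yusuf=knight, Clio=knave, Aldo's claim "Yusuf and Clio are not the same type" comes out true where it would need to be false.)
So Aldo must be a knight, making "Yusuf and Clio are not the same type" true. Taking Aldo=knight, Cara=knight, Yusuf=knight, Clio=knave, each remaining statement checks out:
  Cara (knight): "at least one of Aldo and Clio is a knave" — true. ✓
  Yusuf (knight): "Aldo is a knight" — true. ✓
  Clio (knave): "Clio and Aldo are the same type" — false. ✓
This is the unique consistent assignment.

Aldo is a knight, Cara is a knight, Yusuf is a knight, and Clio is a knave.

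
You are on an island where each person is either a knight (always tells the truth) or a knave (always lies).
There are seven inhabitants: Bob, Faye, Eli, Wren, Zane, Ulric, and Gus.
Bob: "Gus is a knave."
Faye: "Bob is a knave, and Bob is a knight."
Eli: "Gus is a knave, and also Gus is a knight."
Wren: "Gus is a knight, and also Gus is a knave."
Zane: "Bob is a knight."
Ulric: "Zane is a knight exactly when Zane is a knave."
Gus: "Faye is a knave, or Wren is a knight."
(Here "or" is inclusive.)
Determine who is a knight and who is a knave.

Knights: Gus. Knaves: Bob, Faye, Eli, Wren, Zane, and Ulric.

Since Bob is a knave, "Gus is a knave" needs to be false, which holds.
As a knave, Faye's statement "Bob is a knave, and Bob is a knight" should be false; it is.
Eli (knave): "Gus is a knave, and also Gus is a knight" — false. ✓
Wren is a knave, so "Gus is a knight, and also Gus is a knave" must be false — and it is.
Zane is a knave; "Bob is a knight" is false, as required.
Ulric is a knave, so "Zane is a knight exactly when Zane is a knave" must be false — and it is.
Gus (knight): "Faye is a knave, or Wren is a knight" — True. ✓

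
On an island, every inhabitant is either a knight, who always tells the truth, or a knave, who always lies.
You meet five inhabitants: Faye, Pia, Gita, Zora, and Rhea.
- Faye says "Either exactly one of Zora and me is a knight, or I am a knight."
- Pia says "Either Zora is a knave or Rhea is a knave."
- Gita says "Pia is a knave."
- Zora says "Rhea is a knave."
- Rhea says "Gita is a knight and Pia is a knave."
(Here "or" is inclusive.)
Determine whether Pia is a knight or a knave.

Pia is a knight.

Consistent assignments: {Faye=knight, Pia=knight, Gita=knave, Zora=knight, Rhea=knave}
In every consistent assignment, Pia is a knight.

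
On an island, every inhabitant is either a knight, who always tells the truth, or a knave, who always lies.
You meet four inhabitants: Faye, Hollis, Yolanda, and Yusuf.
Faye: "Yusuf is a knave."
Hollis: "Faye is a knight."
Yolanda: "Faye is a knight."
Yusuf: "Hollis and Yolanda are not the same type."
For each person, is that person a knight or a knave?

Faye is a knight, Hollis is a knight, Yolanda is a knight, and Yusuf is a knave.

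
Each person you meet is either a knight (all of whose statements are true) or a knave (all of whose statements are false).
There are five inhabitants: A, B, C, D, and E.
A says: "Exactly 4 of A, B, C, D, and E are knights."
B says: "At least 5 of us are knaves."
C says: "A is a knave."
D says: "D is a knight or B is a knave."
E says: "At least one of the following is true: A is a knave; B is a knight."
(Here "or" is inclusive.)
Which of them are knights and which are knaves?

A is a knave, B is a knave, C is a knight, D is a knight, and E is a knight.

A (knave): "exactly 4 of A, B, C, D, and E are knights" — False. ✓
B is a knave; "at least 5 of us are knaves" is False, as required.
As a knight, C's statement "A is a knave" should be True; it is.
D is a knight, and the claim "D is a knight or B is a knave" is indeed True.
E is a knight, so "at least one of the following is true: A is a knave; B is a knight" must be True — and it is.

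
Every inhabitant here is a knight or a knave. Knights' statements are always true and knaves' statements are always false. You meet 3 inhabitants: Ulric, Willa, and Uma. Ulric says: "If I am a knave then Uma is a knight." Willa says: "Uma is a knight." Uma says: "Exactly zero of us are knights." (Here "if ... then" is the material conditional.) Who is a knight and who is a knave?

Ulric is a knight; "if I am a knave then Uma is a knight" is True, as required.
Willa (knave): "Uma is a knight" — False. ✓
Uma is a knave; "exactly zero of us are knights" is False, as required.

Knights: Ulric. Knaves: Willa and Uma.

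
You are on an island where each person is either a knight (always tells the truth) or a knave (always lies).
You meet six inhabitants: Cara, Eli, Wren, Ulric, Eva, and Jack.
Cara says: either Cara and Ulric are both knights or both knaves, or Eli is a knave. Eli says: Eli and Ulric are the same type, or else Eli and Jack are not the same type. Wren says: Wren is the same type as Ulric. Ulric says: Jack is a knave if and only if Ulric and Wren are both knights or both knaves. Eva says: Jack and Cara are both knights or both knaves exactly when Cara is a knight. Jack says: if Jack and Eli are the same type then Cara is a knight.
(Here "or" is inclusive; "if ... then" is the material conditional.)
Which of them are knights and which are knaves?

Cara (knight): "either Cara and Ulric are both knights or both knaves, or Eli is a knave" — true. ✓
Eli is a knight, and the claim "Eli and Ulric are the same type, or else Eli and Jack are not the same type" is indeed true.
Wren is a knave; "Wren is the same type as Ulric" is false, as required.
As a knight, Ulric's statement "Jack is a knave if and only if Ulric and Wren are both knights or both knaves" should be true; it is.
Eva (knight): "Jack and Cara are both knights or both knaves exactly when Cara is a knight" — true. ✓
As a knight, Jack's statement "if Jack and Eli are the same type then Cara is a knight" should be true; it is.

Knights: Cara, Eli, Ulric, Eva, and Jack. Knaves: Wren.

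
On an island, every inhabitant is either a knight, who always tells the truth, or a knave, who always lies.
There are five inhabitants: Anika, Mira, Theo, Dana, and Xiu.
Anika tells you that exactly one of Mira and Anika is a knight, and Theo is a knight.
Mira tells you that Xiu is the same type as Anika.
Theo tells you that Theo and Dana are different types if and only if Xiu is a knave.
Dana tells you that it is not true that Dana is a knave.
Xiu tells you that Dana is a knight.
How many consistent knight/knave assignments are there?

Consistent assignments:
  Anika=knight, Mira=knave, Theo=knight, Dana=knave, Xiu=knave
  Anika=knave, Mira=knight, Theo=knave, Dana=knave, Xiu=knave
  Anika=knave, Mira=knave, Theo=knight, Dana=knight, Xiu=knight
  Anika=knave, Mira=knave, Theo=knave, Dana=knight, Xiu=knight

4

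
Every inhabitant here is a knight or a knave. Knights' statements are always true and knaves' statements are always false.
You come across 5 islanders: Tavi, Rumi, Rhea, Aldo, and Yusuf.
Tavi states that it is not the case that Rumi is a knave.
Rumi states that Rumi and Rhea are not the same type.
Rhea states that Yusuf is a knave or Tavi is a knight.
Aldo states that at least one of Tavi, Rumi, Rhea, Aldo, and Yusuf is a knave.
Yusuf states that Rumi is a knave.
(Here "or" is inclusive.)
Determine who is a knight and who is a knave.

Since Tavi is a knave, "it is not the case that Rumi is a knave" needs to be False, which holds.
Rumi (knave): "Rumi and Rhea are not the same type" — False. ✓
Since Rhea is a knave, "Yusuf is a knave or Tavi is a knight" needs to be False, which holds.
As a knight, Aldo's statement "at least one of Tavi, Rumi, Rhea, Aldo, and Yusuf is a knave" should be true; it is.
Yusuf is a knight; "Rumi is a knave" is true, as required.

Knights: Aldo and Yusuf. Knaves: Tavi, Rumi, and Rhea.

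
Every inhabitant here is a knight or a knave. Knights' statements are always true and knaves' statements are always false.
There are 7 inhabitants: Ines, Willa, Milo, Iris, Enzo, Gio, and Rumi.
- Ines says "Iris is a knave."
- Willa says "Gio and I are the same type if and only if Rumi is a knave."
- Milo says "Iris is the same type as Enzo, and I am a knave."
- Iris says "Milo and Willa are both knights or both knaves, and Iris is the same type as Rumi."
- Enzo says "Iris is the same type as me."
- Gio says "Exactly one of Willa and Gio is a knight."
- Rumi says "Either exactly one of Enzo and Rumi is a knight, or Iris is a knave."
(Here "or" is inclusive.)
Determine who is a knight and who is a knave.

Ines is a knave, Willa is a knave, Milo is a knave, Iris is a knight, Enzo is a knave, Gio is a knave, and Rumi is a knight.

Ines is a knave; "Iris is a knave" is False, as required.
As a knave, Willa's statement "Gio and I are the same type if and only if Rumi is a knave" should be False; it is.
Milo is a knave; "Iris is the same type as Enzo, and I am a knave" is False, as required.
Iris is a knight, so "Milo and Willa are both knights or both knaves, and Iris is the same type as Rumi" must be true — and it is.
As a knave, Enzo's statement "Iris is the same type as me" should be False; it is.
Since Gio is a knave, "exactly one of Willa and Gio is a knight" needs to be False, which holds.
Rumi (knight): "either exactly one of Enzo and Rumi is a knight, or Iris is a knave" — true. ✓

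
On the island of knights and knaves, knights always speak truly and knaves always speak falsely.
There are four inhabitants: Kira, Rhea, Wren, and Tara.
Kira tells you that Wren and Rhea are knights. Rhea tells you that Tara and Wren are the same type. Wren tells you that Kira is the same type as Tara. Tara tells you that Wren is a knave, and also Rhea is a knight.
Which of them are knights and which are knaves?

Suppose Kira is a knight. Then Kira's statement "Wren and Rhea are knights" would have to be true. Checking the 8 ways to assign the others, none is consistent with every speaker.
(For instance, with Rhea=knave, Wren=knight, Tara=knave, Kira's claim "Wren and Rhea are knights" comes out false where it would need to be true.)
So Kira must be a knave, making "Wren and Rhea are knights" false. Taking Kira=knave, Rhea=knave, Wren=knight, Tara=knave, each remaining statement checks out:
  Rhea (knave): "Tara and Wren are the same type" — false. ✓
  Wren (knight): "Kira is the same type as Tara" — true. ✓
  Tara (knave): "Wren is a knave, and also Rhea is a knight" — false. ✓
This is the unique consistent assignment.

Kira is a knave, Rhea is a knave, Wren is a knight, and Tara is a knave.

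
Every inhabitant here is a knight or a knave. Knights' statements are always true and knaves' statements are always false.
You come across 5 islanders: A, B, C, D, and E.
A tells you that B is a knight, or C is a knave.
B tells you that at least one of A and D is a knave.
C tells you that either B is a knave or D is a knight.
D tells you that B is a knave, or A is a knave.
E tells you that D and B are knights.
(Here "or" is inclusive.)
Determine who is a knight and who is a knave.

Suppose A is a knave. Then A's statement "B is a knight, or C is a knave" would have to be false. Checking the 16 ways to assign the others, none is consistent with every speaker.
(For instance, with B=knight, C=knave, D=knave, E=knave, A's claim "B is a knight, or C is a knave" comes out true where it would need to be false.)
So A must be a knight, making "B is a knight, or C is a knave" true. Taking A=knight, B=knight, C=knave, D=knave, E=knave, each remaining statement checks out:
  B (knight): "at least one of A and D is a knave" — true. ✓
  C (knave): "either B is a knave or D is a knight" — false. ✓
  D (knave): "B is a knave, or A is a knave" — false. ✓
  E (knave): "D and B are knights" — false. ✓
This is the unique consistent assignment.

A is a knight, B is a knight, C is a knave, D is a knave, and E is a knave.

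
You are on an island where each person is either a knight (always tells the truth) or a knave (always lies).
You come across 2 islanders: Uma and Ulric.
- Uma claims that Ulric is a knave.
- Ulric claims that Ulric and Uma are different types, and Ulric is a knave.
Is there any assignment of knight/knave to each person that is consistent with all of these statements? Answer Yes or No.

No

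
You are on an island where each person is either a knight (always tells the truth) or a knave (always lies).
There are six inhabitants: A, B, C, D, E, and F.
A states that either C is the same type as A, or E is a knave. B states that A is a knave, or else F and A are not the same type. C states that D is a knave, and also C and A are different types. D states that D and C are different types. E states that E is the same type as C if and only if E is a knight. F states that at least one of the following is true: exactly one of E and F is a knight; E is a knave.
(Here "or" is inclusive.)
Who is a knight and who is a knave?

A is a knight, B is a knave, C is a knave, D is a knight, E is a knave, and F is a knight.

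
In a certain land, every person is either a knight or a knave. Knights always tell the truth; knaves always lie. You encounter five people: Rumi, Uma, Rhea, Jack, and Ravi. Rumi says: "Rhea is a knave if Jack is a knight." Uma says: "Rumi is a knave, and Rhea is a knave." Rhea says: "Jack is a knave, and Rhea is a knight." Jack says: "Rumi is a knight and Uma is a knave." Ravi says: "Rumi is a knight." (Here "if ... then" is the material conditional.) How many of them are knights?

3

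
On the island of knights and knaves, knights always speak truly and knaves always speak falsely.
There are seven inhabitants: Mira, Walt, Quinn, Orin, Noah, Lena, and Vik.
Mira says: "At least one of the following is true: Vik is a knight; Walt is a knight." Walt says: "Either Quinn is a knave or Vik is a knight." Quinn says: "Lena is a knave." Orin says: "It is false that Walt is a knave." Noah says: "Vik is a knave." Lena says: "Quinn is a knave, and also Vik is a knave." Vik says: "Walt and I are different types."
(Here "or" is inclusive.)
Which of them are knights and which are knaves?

Knights: Quinn and Noah. Knaves: Mira, Walt, Orin, Lena, and Vik.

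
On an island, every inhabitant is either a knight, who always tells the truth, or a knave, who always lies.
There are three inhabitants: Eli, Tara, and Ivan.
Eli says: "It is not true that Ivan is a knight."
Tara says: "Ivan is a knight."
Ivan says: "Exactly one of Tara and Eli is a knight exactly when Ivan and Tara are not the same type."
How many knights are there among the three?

1

The unique consistent assignment is Eli=knight, Tara=knave, Ivan=knave.
That has 1 knight.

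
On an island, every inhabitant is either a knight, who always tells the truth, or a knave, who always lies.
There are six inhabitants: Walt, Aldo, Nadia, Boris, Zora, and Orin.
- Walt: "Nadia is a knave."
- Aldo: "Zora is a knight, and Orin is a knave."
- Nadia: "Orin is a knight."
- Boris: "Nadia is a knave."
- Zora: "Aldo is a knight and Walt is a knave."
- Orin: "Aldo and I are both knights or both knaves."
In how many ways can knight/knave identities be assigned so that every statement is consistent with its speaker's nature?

0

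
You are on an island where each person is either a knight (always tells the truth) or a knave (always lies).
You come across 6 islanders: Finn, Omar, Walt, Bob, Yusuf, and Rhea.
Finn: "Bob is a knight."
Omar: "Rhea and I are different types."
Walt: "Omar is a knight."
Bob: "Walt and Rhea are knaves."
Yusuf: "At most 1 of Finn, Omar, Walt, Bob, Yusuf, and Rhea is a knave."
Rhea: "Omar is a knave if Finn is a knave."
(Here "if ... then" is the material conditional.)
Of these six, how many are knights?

2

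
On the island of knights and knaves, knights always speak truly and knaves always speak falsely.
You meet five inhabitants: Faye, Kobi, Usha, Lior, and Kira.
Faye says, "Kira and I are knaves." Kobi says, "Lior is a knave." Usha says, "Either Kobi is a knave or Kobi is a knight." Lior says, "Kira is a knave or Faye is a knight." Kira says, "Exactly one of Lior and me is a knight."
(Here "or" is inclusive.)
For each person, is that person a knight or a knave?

Faye is a knave, Kobi is a knight, Usha is a knight, Lior is a knave, and Kira is a knight.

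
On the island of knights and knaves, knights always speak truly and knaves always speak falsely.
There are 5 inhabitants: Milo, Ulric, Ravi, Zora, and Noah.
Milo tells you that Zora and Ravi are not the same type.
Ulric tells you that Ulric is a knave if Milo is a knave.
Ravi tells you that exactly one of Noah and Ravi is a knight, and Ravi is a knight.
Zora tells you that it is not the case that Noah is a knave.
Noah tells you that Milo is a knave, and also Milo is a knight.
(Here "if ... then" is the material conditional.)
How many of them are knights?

The unique consistent assignment is Milo=knight, Ulric=knight, Ravi=knight, Zora=knave, Noah=knave.
That has 3 knights.

3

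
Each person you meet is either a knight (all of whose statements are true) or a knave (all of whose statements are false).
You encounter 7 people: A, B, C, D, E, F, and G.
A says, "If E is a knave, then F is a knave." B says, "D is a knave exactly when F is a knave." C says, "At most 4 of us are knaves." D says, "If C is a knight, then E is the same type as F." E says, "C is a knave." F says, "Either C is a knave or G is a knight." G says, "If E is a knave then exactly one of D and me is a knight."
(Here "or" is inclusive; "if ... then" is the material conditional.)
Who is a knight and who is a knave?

Knights: C, F, and G. Knaves: A, B, D, and E.

A is a knave, and the claim "if E is a knave, then F is a knave" is indeed false.
B (knave): "D is a knave exactly when F is a knave" — false. ✓
Since C is a knight, "at most 4 of us are knaves" needs to be True, which holds.
D is a knave; "if C is a knight, then E is the same type as F" is false, as required.
Since E is a knave, "C is a knave" needs to be false, which holds.
As a knight, F's statement "either C is a knave or G is a knight" should be True; it is.
G is a knight, and the claim "if E is a knave then exactly one of D and me is a knight" is indeed True.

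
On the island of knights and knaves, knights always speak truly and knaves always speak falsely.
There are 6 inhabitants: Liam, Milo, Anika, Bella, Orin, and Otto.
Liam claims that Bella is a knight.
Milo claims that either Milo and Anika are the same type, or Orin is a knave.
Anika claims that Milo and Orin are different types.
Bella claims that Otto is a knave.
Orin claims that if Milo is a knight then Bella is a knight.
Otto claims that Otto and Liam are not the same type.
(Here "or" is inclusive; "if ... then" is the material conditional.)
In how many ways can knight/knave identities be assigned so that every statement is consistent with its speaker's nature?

2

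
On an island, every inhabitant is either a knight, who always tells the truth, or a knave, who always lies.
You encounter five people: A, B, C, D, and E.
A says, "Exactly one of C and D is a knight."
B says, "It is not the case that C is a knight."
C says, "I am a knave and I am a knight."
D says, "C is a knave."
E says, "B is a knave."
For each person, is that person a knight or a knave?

A is a knight, B is a knight, C is a knave, D is a knight, and E is a knave.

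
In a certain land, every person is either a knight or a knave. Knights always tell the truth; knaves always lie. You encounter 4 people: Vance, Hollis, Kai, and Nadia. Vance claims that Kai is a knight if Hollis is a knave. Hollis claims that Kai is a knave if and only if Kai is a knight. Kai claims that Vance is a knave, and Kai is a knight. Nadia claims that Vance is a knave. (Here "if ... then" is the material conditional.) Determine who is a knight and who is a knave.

Suppose Vance is a knight. Then Vance's statement "Kai is a knight if Hollis is a knave" would have to be true. Checking the 8 ways to assign the others, none is consistent with every speaker.
(For instance, with Hollis=knave, Kai=knave, Nadia=knight, Vance's claim "Kai is a knight if Hollis is a knave" comes out false where it would need to be true.)
So Vance must be a knave, making "Kai is a knight if Hollis is a knave" false. Taking Vance=knave, Hollis=knave, Kai=knave, Nadia=knight, each remaining statement checks out:
  Hollis (knave): "Kai is a knave if and only if Kai is a knight" — false. ✓
  Kai (knave): "Vance is a knave, and Kai is a knight" — false. ✓
  Nadia (knight): "Vance is a knave" — true. ✓
This is the unique consistent assignment.

Knights: Nadia. Knaves: Vance, Hollis, and Kai.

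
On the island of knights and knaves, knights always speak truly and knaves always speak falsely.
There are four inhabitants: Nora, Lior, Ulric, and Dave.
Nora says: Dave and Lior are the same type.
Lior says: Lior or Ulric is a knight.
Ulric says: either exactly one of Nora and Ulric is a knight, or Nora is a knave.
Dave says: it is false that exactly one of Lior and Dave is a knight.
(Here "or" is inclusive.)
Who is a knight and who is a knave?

Nora is a knave, so "Dave and Lior are the same type" must be false — and it is.
Lior is a knight, and the claim "Lior or Ulric is a knight" is indeed true.
As a knight, Ulric's statement "either exactly one of Nora and Ulric is a knight, or Nora is a knave" should be true; it is.
Since Dave is a knave, "it is false that exactly one of Lior and Dave is a knight" needs to be false, which holds.

Nora is a knave, Lior is a knight, Ulric is a knight, and Dave is a knave.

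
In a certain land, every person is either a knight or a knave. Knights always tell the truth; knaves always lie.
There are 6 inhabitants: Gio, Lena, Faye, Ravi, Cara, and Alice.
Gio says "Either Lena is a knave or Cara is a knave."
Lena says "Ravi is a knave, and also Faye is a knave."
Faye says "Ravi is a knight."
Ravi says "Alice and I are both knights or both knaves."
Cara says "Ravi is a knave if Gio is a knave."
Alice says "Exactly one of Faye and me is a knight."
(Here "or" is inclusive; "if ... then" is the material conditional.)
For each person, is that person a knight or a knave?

Gio is a knave, Lena is a knight, Faye is a knave, Ravi is a knave, Cara is a knight, and Alice is a knight.

As a knave, Gio's statement "either Lena is a knave or Cara is a knave" should be False; it is.
Lena (knight): "Ravi is a knave, and also Faye is a knave" — true. ✓
Faye (knave): "Ravi is a knight" — False. ✓
As a knave, Ravi's statement "Alice and I are both knights or both knaves" should be False; it is.
Cara is a knight, and the claim "Ravi is a knave if Gio is a knave" is indeed true.
As a knight, Alice's statement "exactly one of Faye and me is a knight" should be true; it is.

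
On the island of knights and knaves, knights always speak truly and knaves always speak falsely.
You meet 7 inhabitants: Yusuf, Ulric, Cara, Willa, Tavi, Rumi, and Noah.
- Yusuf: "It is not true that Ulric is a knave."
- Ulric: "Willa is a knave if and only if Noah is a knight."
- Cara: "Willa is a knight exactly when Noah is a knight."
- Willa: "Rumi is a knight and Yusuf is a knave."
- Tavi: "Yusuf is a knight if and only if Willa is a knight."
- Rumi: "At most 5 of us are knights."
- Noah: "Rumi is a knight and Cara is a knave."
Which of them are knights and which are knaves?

Yusuf is a knight; "it is not true that Ulric is a knave" is true, as required.
Ulric is a knight, and the claim "Willa is a knave if and only if Noah is a knight" is indeed true.
Cara is a knave, so "Willa is a knight exactly when Noah is a knight" must be false — and it is.
Willa is a knave, and the claim "Rumi is a knight and Yusuf is a knave" is indeed false.
Since Tavi is a knave, "Yusuf is a knight if and only if Willa is a knight" needs to be false, which holds.
As a knight, Rumi's statement "at most 5 of us are knights" should be true; it is.
Noah is a knight, so "Rumi is a knight and Cara is a knave" must be true — and it is.

Yusuf is a knight, Ulric is a knight, Cara is a knave, Willa is a knave, Tavi is a knave, Rumi is a knight, and Noah is a knight.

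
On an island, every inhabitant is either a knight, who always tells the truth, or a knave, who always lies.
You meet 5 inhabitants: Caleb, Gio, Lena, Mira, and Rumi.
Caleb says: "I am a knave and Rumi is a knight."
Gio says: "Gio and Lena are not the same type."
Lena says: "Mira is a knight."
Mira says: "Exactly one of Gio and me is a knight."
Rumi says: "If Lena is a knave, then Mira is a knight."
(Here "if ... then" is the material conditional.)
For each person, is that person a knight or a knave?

Caleb is a knave; "I am a knave and Rumi is a knight" is false, as required.
Since Gio is a knave, "Gio and Lena are not the same type" needs to be false, which holds.
Lena (knave): "Mira is a knight" — false. ✓
Since Mira is a knave, "exactly one of Gio and me is a knight" needs to be false, which holds.
As a knave, Rumi's statement "if Lena is a knave, then Mira is a knight" should be false; it is.

Caleb is a knave, Gio is a knave, Lena is a knave, Mira is a knave, and Rumi is a knave.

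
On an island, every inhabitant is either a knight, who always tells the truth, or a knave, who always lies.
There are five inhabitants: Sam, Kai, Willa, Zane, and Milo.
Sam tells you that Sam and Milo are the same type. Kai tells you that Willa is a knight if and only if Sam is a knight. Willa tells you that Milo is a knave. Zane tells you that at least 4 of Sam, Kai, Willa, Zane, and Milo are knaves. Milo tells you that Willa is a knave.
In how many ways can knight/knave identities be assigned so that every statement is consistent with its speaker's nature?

2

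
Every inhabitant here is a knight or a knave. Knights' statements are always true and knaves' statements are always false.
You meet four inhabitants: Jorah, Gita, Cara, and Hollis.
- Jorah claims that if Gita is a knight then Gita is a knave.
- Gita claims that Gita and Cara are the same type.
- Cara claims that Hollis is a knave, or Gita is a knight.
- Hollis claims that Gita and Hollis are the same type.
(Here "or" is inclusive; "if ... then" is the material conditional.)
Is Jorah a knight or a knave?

Jorah is a knave.

Consistent assignments: {Jorah=knave, Gita=knight, Cara=knight, Hollis=knight}; {Jorah=knave, Gita=knight, Cara=knight, Hollis=knave}
In every consistent assignment, Jorah is a knave.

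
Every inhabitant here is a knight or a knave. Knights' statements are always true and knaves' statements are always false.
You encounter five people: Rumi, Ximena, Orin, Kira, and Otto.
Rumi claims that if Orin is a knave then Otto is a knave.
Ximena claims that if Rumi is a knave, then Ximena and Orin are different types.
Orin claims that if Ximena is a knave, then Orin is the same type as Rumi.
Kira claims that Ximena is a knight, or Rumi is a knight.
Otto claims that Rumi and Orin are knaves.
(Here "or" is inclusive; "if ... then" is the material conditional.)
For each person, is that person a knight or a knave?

Rumi is a knight, Ximena is a knight, Orin is a knight, Kira is a knight, and Otto is a knave.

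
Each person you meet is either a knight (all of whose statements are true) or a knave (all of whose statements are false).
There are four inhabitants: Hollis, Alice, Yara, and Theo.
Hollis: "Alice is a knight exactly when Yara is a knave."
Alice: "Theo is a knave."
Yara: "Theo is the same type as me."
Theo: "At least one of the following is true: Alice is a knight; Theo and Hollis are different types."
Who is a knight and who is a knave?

Knights: Theo. Knaves: Hollis, Alice, and Yara.

Hollis is a knave; "Alice is a knight exactly when Yara is a knave" is False, as required.
Alice is a knave, and the claim "Theo is a knave" is indeed False.
Since Yara is a knave, "Theo is the same type as me" needs to be False, which holds.
Theo is a knight; "at least one of the following is true: Alice is a knight; Theo and Hollis are different types" is true, as required.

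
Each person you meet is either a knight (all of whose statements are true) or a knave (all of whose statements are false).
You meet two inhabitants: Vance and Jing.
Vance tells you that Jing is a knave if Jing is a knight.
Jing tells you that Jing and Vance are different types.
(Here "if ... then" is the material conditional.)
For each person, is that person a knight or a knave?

Knights: Jing. Knaves: Vance.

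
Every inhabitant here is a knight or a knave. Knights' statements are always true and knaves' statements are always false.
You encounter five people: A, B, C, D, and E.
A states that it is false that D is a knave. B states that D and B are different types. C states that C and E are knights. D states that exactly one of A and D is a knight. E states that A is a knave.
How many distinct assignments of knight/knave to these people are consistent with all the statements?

4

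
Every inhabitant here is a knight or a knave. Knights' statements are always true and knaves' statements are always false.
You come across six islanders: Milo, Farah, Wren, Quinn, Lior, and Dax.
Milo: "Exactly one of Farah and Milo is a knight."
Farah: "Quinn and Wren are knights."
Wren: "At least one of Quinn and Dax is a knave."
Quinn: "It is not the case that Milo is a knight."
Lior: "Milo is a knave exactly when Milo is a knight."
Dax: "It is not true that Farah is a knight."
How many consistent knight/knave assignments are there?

Consistent assignments:
  Milo=knight, Farah=knave, Wren=knight, Quinn=knave, Lior=knave, Dax=knight
  Milo=knave, Farah=knave, Wren=knave, Quinn=knight, Lior=knave, Dax=knight

2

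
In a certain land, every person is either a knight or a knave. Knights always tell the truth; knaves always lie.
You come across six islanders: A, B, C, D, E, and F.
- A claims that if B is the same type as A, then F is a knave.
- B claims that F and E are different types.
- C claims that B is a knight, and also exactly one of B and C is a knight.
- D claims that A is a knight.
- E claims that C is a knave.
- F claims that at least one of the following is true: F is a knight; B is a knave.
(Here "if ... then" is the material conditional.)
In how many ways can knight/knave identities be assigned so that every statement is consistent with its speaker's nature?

Consistent assignments:
  A=knight, B=knave, C=knave, D=knight, E=knight, F=knight
  A=knave, B=knave, C=knave, D=knave, E=knight, F=knight

2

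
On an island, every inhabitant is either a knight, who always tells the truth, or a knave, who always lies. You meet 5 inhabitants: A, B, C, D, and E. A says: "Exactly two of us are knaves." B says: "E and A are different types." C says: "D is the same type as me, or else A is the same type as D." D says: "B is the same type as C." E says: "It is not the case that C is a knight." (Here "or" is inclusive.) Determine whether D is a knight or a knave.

D is a knave.

Consistent assignments: {A=knave, B=knave, C=knight, D=knave, E=knave}
In every consistent assignment, D is a knave.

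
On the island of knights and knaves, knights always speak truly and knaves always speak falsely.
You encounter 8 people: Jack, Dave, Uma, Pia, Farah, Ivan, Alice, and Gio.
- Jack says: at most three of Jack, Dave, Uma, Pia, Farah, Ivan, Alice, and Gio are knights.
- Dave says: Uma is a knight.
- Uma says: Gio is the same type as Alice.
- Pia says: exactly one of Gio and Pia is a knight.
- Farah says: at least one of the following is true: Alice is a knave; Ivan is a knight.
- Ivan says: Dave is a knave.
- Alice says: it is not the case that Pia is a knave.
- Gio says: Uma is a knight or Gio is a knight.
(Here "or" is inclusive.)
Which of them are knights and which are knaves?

Jack is a knave, Dave is a knave, Uma is a knave, Pia is a knight, Farah is a knight, Ivan is a knight, Alice is a knight, and Gio is a knave.

Since Jack is a knave, "at most three of Jack, Dave, Uma, Pia, Farah, Ivan, Alice, and Gio are knights" needs to be False, which holds.
Dave (knave): "Uma is a knight" — False. ✓
Uma is a knave, so "Gio is the same type as Alice" must be False — and it is.
Pia is a knight, and the claim "exactly one of Gio and Pia is a knight" is indeed true.
Farah is a knight; "at least one of the following is true: Alice is a knave; Ivan is a knight" is true, as required.
Ivan (knight): "Dave is a knave" — true. ✓
Since Alice is a knight, "it is not the case that Pia is a knave" needs to be true, which holds.
Gio is a knave, and the claim "Uma is a knight or Gio is a knight" is indeed False.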